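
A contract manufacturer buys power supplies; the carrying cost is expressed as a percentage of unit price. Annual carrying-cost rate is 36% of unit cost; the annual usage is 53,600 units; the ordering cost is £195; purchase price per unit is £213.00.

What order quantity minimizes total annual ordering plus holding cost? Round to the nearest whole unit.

522 units

Holding cost per unit per year: H = 36% × £213 = £76.6800
Q* = √(2·D·S / H) = √(2·53,600·195 / 76.68) = √272,613.5 ≈ 522.12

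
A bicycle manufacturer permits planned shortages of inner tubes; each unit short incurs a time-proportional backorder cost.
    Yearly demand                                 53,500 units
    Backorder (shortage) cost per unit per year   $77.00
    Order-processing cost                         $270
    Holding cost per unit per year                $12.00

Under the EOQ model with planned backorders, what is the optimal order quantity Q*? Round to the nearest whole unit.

Q* = √(2DS/H) · √((H + b)/b)
   = √(2 × 53,500 × 270 / 12) · √((12 + 77) / 77)
   = 1,551.612 × 1.0751 ≈ 1,668.14

1,668 units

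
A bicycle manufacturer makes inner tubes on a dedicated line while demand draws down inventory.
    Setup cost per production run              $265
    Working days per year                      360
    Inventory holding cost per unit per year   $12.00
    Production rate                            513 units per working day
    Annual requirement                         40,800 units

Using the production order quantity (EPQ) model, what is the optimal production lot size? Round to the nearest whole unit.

1,521 units

Daily demand d = 40,800/360 = 113.333; p = 513; 1 − d/p = 0.77908
EPQ = √(2DS / (H(1 − d/p)))
    = √(2 × 40,800 × 265 / (12 × 0.77908)) ≈ 1,520.85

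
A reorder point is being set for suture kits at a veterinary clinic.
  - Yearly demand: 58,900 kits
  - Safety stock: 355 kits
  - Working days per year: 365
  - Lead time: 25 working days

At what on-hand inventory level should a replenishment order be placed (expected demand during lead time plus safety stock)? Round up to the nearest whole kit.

4,390 kits

Daily demand d = 58,900 / 365 = 161.370 kits/day
Demand during lead time = 161.370 × 25 = 4,034.25
Reorder point = 4,034.25 + 355 = 4,389.25 → round up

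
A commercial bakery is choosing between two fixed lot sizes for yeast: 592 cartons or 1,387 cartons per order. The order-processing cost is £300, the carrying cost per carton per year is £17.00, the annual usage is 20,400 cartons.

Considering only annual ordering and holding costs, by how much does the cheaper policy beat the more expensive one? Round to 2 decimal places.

£832.06

TC(Q) = (D/Q)S + (Q/2)H
TC(592) = (20,400/592)×300 + (592/2)×17 = £15,369.84
TC(1,387) = (20,400/1,387)×300 + (1,387/2)×17 = £16,201.90
Lots of 592 are cheaper by £832.06.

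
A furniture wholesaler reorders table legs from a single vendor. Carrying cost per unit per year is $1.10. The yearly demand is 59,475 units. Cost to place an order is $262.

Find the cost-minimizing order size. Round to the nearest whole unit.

5,323 units

2DS/H = 2·59,475·262/1.1 = 28,331,727.27
EOQ = √28,331,727.27 ≈ 5,322.76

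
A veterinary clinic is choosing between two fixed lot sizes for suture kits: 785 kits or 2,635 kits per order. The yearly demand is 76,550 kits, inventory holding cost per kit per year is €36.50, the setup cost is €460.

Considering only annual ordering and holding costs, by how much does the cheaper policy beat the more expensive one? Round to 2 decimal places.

Annual cost at Q: ordering D·S/Q plus holding Q·H/2.
TC(785) = (76,550/785)×460 + (785/2)×36.5 = €59,183.57
TC(2,635) = (76,550/2,635)×460 + (2,635/2)×36.5 = €61,452.32
|ΔTC| = |€59,183.57 − €61,452.32| = €2,268.74

€2,268.74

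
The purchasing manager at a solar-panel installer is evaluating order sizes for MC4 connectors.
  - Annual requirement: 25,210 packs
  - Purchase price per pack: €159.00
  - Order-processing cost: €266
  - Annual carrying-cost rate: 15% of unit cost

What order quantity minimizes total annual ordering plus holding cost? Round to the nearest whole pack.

H = i·C = 0.15 × €159 = €23.8500 per pack-year
EOQ = √(2DS/H) = √(2 × 25,210 × 266 / 23.85)
    = √(562,336.27) ≈ 749.89

750 packs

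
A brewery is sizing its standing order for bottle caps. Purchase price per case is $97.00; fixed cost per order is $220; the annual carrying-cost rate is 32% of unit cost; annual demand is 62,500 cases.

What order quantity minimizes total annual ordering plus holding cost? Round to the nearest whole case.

941 cases

Carrying cost H = $97 × 32% = $31.0400/case/yr
Q* = √(2·D·S / H) = √(2·62,500·220 / 31.04) = √885,953.6 ≈ 941.25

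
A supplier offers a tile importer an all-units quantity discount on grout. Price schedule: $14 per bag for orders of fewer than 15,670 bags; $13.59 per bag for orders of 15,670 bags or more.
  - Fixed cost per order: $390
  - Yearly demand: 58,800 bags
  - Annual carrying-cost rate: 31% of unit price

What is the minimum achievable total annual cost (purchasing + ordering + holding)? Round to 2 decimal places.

H₁ = 31%×$14 = $4.3400;  H₂ = 31%×$13.59 = $4.2129
EOQ₁ = √(2×58,800×390/4.3400) = 3,250.81  (< 15,670, feasible at tier 1)
EOQ₂ = √(2×58,800×390/4.2129) = 3,299.48  (< 15,670 → use Q = 15,670 at tier-2 price)
TC(tier 1 (EOQ₁), Q≈3,250.8) = $837,308.50
TC(tier 2, Q≈15,670.0) = $833,563.50
Minimum at tier 2: $833,563.50

$833,563.50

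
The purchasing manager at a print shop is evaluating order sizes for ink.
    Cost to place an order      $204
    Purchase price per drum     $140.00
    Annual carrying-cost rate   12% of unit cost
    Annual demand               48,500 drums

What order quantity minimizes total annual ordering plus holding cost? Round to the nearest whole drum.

H = i·C = 0.12 × $140 = $16.8000 per drum-year
2DS/H = 2·48,500·204/16.8 = 1,177,857.14
EOQ = √1,177,857.14 ≈ 1,085.29

1,085 drums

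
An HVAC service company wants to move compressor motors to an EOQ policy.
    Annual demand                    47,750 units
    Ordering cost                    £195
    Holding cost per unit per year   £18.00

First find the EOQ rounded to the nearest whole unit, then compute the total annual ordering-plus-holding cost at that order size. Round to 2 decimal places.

2DS/H = 2·47,750·195/18 = 1,034,583.33
EOQ = √1,034,583.33 ≈ 1,017.14 → Q = 1,017 units
Orders/yr = 47,750/1,017 = 46.952; ordering cost = 46.952 × £195 = £9,155.60
Average inventory = 1,017/2 = 508.5; holding cost = 508.5 × £18 = £9,153.00
Total = £9,155.60 + £9,153.00 = £18,308.60

£18,308.60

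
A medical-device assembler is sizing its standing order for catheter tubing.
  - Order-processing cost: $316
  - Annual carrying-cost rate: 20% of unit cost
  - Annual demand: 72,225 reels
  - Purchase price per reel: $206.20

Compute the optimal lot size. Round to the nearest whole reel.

1,052 reels

Holding cost per reel per year: H = 20% × $206.2 = $41.2400
EOQ = √(2DS/H) = √(2 × 72,225 × 316 / 41.24)
    = √(1,106,842.87) ≈ 1,052.07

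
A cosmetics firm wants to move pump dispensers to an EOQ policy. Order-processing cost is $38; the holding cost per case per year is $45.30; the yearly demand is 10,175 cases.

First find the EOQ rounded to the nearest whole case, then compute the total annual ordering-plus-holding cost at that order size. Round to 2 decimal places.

Optimal lot size Q* = (2 × 10,175 × $38 / $45.3)^½ ≈ 130.65 → Q = 131 cases
Orders/yr = 10,175/131 = 77.672; ordering cost = 77.672 × $38 = $2,951.53
Average inventory = 131/2 = 65.5; holding cost = 65.5 × $45.3 = $2,967.15
Total = $2,951.53 + $2,967.15 = $5,918.68

$5,918.68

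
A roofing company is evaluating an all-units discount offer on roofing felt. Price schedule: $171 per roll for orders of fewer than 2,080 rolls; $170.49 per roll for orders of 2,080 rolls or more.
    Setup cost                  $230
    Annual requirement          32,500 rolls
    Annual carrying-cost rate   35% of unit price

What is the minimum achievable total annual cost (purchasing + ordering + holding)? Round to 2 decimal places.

H₁ = 35%×$171 = $59.8500;  H₂ = 35%×$170.49 = $59.6715
EOQ₁ = √(2×32,500×230/59.8500) = 499.79  (< 2,080, feasible at tier 1)
EOQ₂ = √(2×32,500×230/59.6715) = 500.54  (< 2,080 → use Q = 2,080 at tier-2 price)
TC(tier 1 (EOQ₁), Q≈499.8) = $5,587,412.50
TC(tier 2, Q≈2,080.0) = $5,606,577.11
Minimum at tier 1 (EOQ₁): $5,587,412.50

$5,587,412.50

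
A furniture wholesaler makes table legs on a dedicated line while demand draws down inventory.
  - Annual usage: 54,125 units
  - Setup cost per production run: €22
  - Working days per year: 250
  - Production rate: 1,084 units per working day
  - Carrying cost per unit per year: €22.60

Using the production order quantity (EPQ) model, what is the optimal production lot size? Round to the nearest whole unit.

Daily demand d = 54,125/250 = 216.500; p = 1084; 1 − d/p = 0.80028
EPQ = √(2DS / (H(1 − d/p)))
    = √(2 × 54,125 × 22 / (22.6 × 0.80028)) ≈ 362.87

363 units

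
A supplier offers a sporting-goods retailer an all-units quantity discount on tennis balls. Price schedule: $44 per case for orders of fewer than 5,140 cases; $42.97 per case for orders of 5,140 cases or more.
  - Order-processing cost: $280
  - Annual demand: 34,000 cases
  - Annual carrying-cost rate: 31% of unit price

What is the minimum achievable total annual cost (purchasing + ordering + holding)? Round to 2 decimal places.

H₁ = 31%×$44 = $13.6400;  H₂ = 31%×$42.97 = $13.3207
EOQ₁ = √(2×34,000×280/13.6400) = 1,181.48  (< 5,140, feasible at tier 1)
EOQ₂ = √(2×34,000×280/13.3207) = 1,195.56  (< 5,140 → use Q = 5,140 at tier-2 price)
TC(tier 1 (EOQ₁), Q≈1,181.5) = $1,512,115.38
TC(tier 2, Q≈5,140.0) = $1,497,066.34
Minimum at tier 2: $1,497,066.34

$1,497,066.34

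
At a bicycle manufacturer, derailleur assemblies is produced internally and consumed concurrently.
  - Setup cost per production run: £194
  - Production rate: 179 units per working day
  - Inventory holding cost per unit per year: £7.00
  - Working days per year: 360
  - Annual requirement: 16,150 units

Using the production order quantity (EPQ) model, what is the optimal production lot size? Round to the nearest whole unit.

d = 16,150/360 = 44.8611 units/day;  effective holding cost H(1 − d/p) = 7·(1 − 44.8611/179) = 5.24565
Q* = √(2DS / H_eff) = √(2·16,150·194 / 5.24565) ≈ 1,092.95

1,093 units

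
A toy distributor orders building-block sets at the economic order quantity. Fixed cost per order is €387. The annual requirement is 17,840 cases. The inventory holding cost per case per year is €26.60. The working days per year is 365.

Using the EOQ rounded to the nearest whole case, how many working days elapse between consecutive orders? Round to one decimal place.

14.7 days

EOQ = √(2DS/H) = √(2 × 17,840 × 387 / 26.6)
    = √(519,103.76) ≈ 720.49 → Q = 720 cases
Cycle time = (working days × Q)/D = (365 × 720) / 17,840 = 14.731 days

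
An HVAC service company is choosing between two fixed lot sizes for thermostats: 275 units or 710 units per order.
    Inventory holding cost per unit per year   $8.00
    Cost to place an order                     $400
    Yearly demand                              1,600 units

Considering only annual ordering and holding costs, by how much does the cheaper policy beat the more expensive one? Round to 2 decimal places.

$314.14

Annual cost at Q: ordering D·S/Q plus holding Q·H/2.
TC(275) = (1,600/275)×400 + (275/2)×8 = $3,427.27
TC(710) = (1,600/710)×400 + (710/2)×8 = $3,741.41
|ΔTC| = |$3,427.27 − $3,741.41| = $314.14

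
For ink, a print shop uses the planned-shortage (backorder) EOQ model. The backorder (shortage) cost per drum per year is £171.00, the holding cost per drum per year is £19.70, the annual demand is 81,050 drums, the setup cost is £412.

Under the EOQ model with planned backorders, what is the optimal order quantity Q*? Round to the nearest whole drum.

Q* = √(2DS/H) · √((H + b)/b)
   = √(2 × 81,050 × 412 / 19.7) · √((19.7 + 171) / 171)
   = 1,841.226 × 1.0560 ≈ 1,944.39

1,944 drums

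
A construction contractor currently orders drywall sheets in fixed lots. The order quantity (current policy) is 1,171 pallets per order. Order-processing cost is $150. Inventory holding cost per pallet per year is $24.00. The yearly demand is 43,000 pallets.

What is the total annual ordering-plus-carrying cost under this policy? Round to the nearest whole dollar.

$19,560

Annual ordering cost = (D/Q)·S = (43,000/1,171) × 150 = $5,508.11
Annual holding cost  = (Q/2)·H = (1,171/2) × 24 = $14,052.00
Total = $5,508.11 + $14,052.00 = $19,560.11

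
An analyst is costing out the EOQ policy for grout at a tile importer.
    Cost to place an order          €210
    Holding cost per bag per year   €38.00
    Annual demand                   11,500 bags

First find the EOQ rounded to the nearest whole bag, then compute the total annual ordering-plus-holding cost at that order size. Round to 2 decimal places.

€13,547.71

Optimal lot size Q* = (2 × 11,500 × €210 / €38)^½ ≈ 356.52 → Q = 357 bags
Ordering: D/Q × S = 11,500/357 × €210 = €6,764.71
Holding:  Q/2 × H = 357/2 × €38 = €6,783.00
Total = €6,764.71 + €6,783.00 = €13,547.71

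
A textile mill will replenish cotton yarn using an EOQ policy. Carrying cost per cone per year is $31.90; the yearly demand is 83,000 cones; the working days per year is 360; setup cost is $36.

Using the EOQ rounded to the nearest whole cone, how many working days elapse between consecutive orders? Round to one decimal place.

EOQ = √(2DS/H) = √(2 × 83,000 × 36 / 31.9)
    = √(187,335.42) ≈ 432.82 → Q = 433 cones
Days between orders = 360 / (D/Q) = 360 / 191.686 ≈ 1.878

1.9 days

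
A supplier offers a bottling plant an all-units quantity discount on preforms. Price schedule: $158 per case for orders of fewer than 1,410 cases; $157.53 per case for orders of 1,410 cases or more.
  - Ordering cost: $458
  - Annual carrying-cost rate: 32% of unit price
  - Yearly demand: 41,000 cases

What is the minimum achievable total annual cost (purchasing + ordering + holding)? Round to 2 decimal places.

$6,507,586.50

H₁ = 32%×$158 = $50.5600;  H₂ = 32%×$157.53 = $50.4096
EOQ₁ = √(2×41,000×458/50.5600) = 861.86  (< 1,410, feasible at tier 1)
EOQ₂ = √(2×41,000×458/50.4096) = 863.14  (< 1,410 → use Q = 1,410 at tier-2 price)
TC(tier 1 (EOQ₁), Q≈861.9) = $6,521,575.58
TC(tier 2, Q≈1,410.0) = $6,507,586.50
Minimum at tier 2: $6,507,586.50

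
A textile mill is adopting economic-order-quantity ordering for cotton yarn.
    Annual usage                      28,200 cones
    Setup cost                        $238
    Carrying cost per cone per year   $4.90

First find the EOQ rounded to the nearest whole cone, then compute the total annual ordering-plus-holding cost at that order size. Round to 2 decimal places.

2DS/H = 2·28,200·238/4.9 = 2,739,428.57
EOQ = √2,739,428.57 ≈ 1,655.12 → Q = 1,655 cones
Orders/yr = 28,200/1,655 = 17.039; ordering cost = 17.039 × $238 = $4,055.35
Average inventory = 1,655/2 = 827.5; holding cost = 827.5 × $4.9 = $4,054.75
Total = $4,055.35 + $4,054.75 = $8,110.10

$8,110.10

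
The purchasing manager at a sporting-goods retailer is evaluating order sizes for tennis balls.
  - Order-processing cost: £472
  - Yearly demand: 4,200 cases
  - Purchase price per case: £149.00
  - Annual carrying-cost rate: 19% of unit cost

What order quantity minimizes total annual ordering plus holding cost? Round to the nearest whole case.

374 cases

Carrying cost H = £149 × 19% = £28.3100/case/yr
2DS/H = 2·4,200·472/28.31 = 140,049.45
EOQ = √140,049.45 ≈ 374.23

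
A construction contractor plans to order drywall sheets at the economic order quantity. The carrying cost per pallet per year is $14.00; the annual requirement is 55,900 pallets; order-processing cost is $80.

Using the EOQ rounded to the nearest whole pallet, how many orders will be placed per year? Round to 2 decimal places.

69.96 orders per year

2DS/H = 2·55,900·80/14 = 638,857.14
EOQ = √638,857.14 ≈ 799.29 → Q = 799
N = D/Q = 55,900/799 ≈ 69.962 orders/yr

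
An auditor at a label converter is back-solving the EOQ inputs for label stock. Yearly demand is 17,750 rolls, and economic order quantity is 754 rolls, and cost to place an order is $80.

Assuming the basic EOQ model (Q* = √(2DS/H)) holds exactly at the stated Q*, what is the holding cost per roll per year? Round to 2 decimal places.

From Q* = √(2DS/H) ⇒ Q*² = 2DS/H.
H = 2DS / Q² = 2 × 17,750 × 80 / 754² = 4.9955

$5.00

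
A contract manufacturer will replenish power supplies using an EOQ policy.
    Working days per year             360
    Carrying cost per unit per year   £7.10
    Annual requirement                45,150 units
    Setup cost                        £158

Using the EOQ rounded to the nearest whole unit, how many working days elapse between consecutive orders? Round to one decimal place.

11.3 days

EOQ = √(2DS/H) = √(2 × 45,150 × 158 / 7.1)
    = √(2,009,492.96) ≈ 1,417.57 → Q = 1,418 units
Days between orders = 360 / (D/Q) = 360 / 31.841 ≈ 11.306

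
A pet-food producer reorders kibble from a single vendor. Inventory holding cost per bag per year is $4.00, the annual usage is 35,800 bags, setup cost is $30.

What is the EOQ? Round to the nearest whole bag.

733 bags

EOQ = √(2DS/H) = √(2 × 35,800 × 30 / 4)
    = √(537,000.00) ≈ 732.80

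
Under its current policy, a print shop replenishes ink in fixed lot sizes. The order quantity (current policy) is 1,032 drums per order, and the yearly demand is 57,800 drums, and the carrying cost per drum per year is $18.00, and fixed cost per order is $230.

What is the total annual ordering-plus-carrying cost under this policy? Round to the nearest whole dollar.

$22,170

Ordering: D/Q × S = 57,800/1,032 × $230 = $12,881.78
Holding:  Q/2 × H = 1,032/2 × $18 = $9,288.00
Total = $12,881.78 + $9,288.00 = $22,169.78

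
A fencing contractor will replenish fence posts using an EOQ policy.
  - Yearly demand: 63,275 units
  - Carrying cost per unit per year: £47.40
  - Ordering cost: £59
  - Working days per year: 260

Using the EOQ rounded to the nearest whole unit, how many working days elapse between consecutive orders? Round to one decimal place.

EOQ = √(2DS/H) = √(2 × 63,275 × 59 / 47.4)
    = √(157,520.04) ≈ 396.89 → Q = 397 units
T = Q/D × 260 days = 397/63,275 × 260 = 1.631 days

1.6 days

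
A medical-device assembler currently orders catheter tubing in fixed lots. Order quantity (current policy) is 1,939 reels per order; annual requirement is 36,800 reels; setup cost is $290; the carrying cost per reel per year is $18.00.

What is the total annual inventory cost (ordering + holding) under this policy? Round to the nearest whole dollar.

Orders/yr = 36,800/1,939 = 18.979; ordering cost = 18.979 × $290 = $5,503.87
Average inventory = 1,939/2 = 969.5; holding cost = 969.5 × $18 = $17,451.00
Total = $5,503.87 + $17,451.00 = $22,954.87

$22,955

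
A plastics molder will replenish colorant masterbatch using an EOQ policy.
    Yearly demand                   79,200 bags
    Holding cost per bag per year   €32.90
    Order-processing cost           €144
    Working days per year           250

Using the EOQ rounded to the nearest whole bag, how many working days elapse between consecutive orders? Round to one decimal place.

2.6 days

2DS/H = 2·79,200·144/32.9 = 693,300.91
EOQ = √693,300.91 ≈ 832.65 → Q = 833 bags
Cycle time = (working days × Q)/D = (250 × 833) / 79,200 = 2.629 days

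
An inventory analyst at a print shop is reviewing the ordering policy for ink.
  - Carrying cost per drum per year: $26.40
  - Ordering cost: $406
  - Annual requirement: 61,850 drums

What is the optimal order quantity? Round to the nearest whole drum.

1,379 drums

2DS/H = 2·61,850·406/26.4 = 1,902,356.06
EOQ = √1,902,356.06 ≈ 1,379.26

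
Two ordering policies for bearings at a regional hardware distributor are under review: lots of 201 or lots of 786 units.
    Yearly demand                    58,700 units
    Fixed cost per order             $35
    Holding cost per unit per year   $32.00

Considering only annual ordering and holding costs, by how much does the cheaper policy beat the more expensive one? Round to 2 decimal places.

$1,752.47

For each Q, cost = (D/Q)·S + (Q/2)·H.
TC(201) = (58,700/201)×35 + (201/2)×32 = $13,437.39
TC(786) = (58,700/786)×35 + (786/2)×32 = $15,189.87
Cheaper: Q = 201.  Difference = $1,752.47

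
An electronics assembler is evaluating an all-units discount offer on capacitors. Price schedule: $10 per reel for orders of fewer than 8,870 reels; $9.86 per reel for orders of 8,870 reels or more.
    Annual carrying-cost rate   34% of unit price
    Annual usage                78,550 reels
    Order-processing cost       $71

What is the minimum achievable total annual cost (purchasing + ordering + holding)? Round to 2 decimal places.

$789,999.65

H₁ = 34%×$10 = $3.4000;  H₂ = 34%×$9.86 = $3.3524
EOQ₁ = √(2×78,550×71/3.4000) = 1,811.25  (< 8,870, feasible at tier 1)
EOQ₂ = √(2×78,550×71/3.3524) = 1,824.06  (< 8,870 → use Q = 8,870 at tier-2 price)
TC(tier 1 (EOQ₁), Q≈1,811.2) = $791,658.24
TC(tier 2, Q≈8,870.0) = $789,999.65
Minimum at tier 2: $789,999.65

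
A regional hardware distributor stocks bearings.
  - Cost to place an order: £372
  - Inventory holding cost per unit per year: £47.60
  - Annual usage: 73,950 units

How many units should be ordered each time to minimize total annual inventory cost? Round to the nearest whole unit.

Q* = √(2·D·S / H) = √(2·73,950·372 / 47.6) = √1,155,857.1 ≈ 1,075.11

1,075 units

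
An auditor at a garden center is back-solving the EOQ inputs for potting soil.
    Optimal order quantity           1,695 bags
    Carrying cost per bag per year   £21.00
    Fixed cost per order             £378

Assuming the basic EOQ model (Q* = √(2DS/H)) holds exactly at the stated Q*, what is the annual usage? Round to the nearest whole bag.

79,806 bags per year

From Q* = √(2DS/H) ⇒ Q*² = 2DS/H.
D = Q²H / (2S) = 1,695² × 21 / (2 × 378) = 79,806.25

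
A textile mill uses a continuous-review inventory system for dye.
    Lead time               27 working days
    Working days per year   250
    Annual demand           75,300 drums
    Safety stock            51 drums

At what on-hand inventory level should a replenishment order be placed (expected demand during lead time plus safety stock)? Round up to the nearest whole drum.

8,184 drums

Daily demand d = 75,300 / 250 = 301.200 drums/day
Demand during lead time = 301.200 × 27 = 8,132.40
Reorder point = 8,132.40 + 51 = 8,183.40 → round up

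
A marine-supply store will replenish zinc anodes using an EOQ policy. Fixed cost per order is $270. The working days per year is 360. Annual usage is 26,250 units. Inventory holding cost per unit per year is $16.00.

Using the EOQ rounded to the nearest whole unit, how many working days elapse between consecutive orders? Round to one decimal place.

Q* = √(2·D·S / H) = √(2·26,250·270 / 16) = √885,937.5 ≈ 941.24 → Q = 941 units
T = Q/D × 360 days = 941/26,250 × 360 = 12.905 days

12.9 days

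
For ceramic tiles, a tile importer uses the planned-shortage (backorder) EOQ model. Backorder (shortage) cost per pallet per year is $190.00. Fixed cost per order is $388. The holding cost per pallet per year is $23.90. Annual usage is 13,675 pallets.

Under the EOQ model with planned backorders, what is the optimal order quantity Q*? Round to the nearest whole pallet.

Basic EOQ = √(2·13,675·388/23.9) = 666.340
Backorder adjustment √((H+b)/b) = √((23.9+190)/190) = 1.0610
Q* = 666.340 × 1.0610 ≈ 707.01

707 pallets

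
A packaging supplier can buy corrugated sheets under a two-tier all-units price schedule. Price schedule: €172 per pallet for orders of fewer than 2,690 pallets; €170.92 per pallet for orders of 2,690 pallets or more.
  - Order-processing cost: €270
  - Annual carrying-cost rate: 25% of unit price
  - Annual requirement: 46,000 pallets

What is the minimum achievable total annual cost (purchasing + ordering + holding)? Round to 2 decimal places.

H₁ = 25%×€172 = €43.0000;  H₂ = 25%×€170.92 = €42.7300
EOQ₁ = √(2×46,000×270/43.0000) = 760.05  (< 2,690, feasible at tier 1)
EOQ₂ = √(2×46,000×270/42.7300) = 762.45  (< 2,690 → use Q = 2,690 at tier-2 price)
TC(tier 1 (EOQ₁), Q≈760.0) = €7,944,682.11
TC(tier 2, Q≈2,690.0) = €7,924,408.95
Minimum at tier 2: €7,924,408.95

€7,924,408.95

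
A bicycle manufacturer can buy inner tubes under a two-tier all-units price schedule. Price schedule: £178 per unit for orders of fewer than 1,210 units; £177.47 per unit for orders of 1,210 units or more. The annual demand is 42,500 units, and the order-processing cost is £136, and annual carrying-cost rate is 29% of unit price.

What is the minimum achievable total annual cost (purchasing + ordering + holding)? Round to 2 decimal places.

£7,578,388.97

H₁ = 29%×£178 = £51.6200;  H₂ = 29%×£177.47 = £51.4663
EOQ₁ = √(2×42,500×136/51.6200) = 473.23  (< 1,210, feasible at tier 1)
EOQ₂ = √(2×42,500×136/51.4663) = 473.93  (< 1,210 → use Q = 1,210 at tier-2 price)
TC(tier 1 (EOQ₁), Q≈473.2) = £7,589,428.00
TC(tier 2, Q≈1,210.0) = £7,578,388.97
Minimum at tier 2: £7,578,388.97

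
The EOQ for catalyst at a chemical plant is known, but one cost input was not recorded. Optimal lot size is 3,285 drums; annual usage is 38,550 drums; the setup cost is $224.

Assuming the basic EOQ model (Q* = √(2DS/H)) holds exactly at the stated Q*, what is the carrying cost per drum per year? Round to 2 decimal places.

$1.60

From Q* = √(2DS/H) ⇒ Q*² = 2DS/H.
H = 2DS / Q² = 2 × 38,550 × 224 / 3,285² = 1.6004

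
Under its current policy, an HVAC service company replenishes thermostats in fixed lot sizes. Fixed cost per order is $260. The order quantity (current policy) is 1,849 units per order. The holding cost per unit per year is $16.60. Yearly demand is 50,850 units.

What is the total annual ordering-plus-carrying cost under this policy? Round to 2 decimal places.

Orders/yr = 50,850/1,849 = 27.501; ordering cost = 27.501 × $260 = $7,150.35
Average inventory = 1,849/2 = 924.5; holding cost = 924.5 × $16.6 = $15,346.70
Total = $7,150.35 + $15,346.70 = $22,497.05

$22,497.05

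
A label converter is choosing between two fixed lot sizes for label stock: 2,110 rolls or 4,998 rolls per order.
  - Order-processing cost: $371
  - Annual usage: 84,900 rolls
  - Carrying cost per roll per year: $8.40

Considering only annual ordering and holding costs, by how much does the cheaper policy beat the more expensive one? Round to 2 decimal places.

TC(Q) = (D/Q)S + (Q/2)H
TC(2,110) = (84,900/2,110)×371 + (2,110/2)×8.4 = $23,789.91
TC(4,998) = (84,900/4,998)×371 + (4,998/2)×8.4 = $27,293.70
Lots of 2,110 are cheaper by $3,503.79.

$3,503.79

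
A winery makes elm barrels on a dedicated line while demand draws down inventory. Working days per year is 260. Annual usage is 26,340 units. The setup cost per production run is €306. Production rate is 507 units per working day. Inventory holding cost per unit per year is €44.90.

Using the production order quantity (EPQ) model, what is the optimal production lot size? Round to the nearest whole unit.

670 units

Daily demand d = 26,340/260 = 101.308; p = 507; 1 − d/p = 0.80018
EPQ = √(2DS / (H(1 − d/p)))
    = √(2 × 26,340 × 306 / (44.9 × 0.80018)) ≈ 669.83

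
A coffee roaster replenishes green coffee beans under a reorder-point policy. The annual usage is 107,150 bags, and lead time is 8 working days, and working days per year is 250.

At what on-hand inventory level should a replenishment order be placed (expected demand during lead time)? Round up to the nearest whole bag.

3,429 bags

Daily demand d = 107,150 / 250 = 428.600 bags/day
Demand during lead time = 428.600 × 8 = 3,428.80
Reorder point = 3,428.80 → round up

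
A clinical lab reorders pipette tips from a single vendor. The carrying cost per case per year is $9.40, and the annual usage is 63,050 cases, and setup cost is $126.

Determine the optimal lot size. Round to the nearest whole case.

1,300 cases

Q* = √(2·D·S / H) = √(2·63,050·126 / 9.4) = √1,690,276.6 ≈ 1,300.11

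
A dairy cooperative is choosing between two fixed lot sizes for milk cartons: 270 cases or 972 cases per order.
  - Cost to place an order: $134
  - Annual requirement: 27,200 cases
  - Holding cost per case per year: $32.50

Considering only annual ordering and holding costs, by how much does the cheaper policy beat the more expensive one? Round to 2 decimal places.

Annual cost at Q: ordering D·S/Q plus holding Q·H/2.
TC(270) = (27,200/270)×134 + (270/2)×32.5 = $17,886.76
TC(972) = (27,200/972)×134 + (972/2)×32.5 = $19,544.79
|ΔTC| = |$17,886.76 − $19,544.79| = $1,658.03

$1,658.03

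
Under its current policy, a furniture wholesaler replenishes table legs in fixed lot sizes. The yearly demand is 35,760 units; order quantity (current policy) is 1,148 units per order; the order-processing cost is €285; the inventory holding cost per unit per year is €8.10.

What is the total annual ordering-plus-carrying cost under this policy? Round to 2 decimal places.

€13,527.10

Ordering: D/Q × S = 35,760/1,148 × €285 = €8,877.70
Holding:  Q/2 × H = 1,148/2 × €8.1 = €4,649.40
Total = €8,877.70 + €4,649.40 = €13,527.10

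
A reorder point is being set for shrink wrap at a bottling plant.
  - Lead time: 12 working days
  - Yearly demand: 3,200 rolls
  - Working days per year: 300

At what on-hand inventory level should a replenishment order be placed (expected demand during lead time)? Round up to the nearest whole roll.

128 rolls

Daily demand d = 3,200 / 300 = 10.667 rolls/day
Demand during lead time = 10.667 × 12 = 128.00
Reorder point = 128.00 → round up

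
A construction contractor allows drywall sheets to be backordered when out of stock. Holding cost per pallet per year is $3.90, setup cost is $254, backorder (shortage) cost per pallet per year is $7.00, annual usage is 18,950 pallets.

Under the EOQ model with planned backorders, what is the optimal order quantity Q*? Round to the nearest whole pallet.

Q* = √(2DS/H) · √((H + b)/b)
   = √(2 × 18,950 × 254 / 3.9) · √((3.9 + 7) / 7)
   = 1,571.101 × 1.2479 ≈ 1,960.51

1,961 pallets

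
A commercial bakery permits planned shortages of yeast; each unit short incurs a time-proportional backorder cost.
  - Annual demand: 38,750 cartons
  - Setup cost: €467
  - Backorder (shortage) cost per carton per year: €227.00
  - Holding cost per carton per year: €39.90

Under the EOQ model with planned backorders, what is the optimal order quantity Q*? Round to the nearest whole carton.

Q* = √(2DS/H) · √((H + b)/b)
   = √(2 × 38,750 × 467 / 39.9) · √((39.9 + 227) / 227)
   = 952.408 × 1.0843 ≈ 1,032.72

1,033 cartons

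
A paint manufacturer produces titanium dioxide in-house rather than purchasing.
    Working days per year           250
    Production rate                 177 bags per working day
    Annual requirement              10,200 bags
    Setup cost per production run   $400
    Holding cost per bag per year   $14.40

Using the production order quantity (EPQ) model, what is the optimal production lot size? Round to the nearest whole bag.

858 bags

d = 10,200/250 = 40.8000 bags/day;  effective holding cost H(1 − d/p) = 14.4·(1 − 40.8000/177) = 11.08068
Q* = √(2DS / H_eff) = √(2·10,200·400 / 11.08068) ≈ 858.15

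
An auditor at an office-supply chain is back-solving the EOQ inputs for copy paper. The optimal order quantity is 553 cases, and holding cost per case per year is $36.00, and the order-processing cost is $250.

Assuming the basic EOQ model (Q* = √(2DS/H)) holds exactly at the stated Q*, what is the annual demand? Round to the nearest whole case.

22,018 cases per year

Since Q* = (2DS/H)^½, squaring gives Q*²·H = 2DS.
D = Q²H / (2S) = 553² × 36 / (2 × 250) = 22,018.25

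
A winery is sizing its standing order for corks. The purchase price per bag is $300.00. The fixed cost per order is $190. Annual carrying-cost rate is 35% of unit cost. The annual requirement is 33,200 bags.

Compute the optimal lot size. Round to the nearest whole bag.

Holding cost per bag per year: H = 35% × $300 = $105.0000
Q* = √(2·D·S / H) = √(2·33,200·190 / 105) = √120,152.4 ≈ 346.63

347 bags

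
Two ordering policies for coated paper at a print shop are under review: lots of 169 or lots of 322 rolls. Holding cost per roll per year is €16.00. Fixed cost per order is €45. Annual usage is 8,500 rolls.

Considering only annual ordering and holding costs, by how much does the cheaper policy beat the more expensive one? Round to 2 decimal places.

For each Q, cost = (D/Q)·S + (Q/2)·H.
TC(169) = (8,500/169)×45 + (169/2)×16 = €3,615.31
TC(322) = (8,500/322)×45 + (322/2)×16 = €3,763.89
|ΔTC| = |€3,615.31 − €3,763.89| = €148.57

€148.57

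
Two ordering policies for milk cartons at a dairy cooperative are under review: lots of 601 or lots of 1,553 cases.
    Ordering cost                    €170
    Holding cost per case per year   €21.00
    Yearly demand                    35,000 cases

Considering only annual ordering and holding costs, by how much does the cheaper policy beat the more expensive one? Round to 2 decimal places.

For each Q, cost = (D/Q)·S + (Q/2)·H.
TC(601) = (35,000/601)×170 + (601/2)×21 = €16,210.67
TC(1,553) = (35,000/1,553)×170 + (1,553/2)×21 = €20,137.79
|ΔTC| = |€16,210.67 − €20,137.79| = €3,927.13

€3,927.13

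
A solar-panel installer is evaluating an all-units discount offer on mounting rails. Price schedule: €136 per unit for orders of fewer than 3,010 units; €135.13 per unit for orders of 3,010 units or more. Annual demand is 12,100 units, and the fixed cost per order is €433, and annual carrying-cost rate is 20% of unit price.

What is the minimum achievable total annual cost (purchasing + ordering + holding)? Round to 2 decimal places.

H₁ = 20%×€136 = €27.2000;  H₂ = 20%×€135.13 = €27.0260
EOQ₁ = √(2×12,100×433/27.2000) = 620.68  (< 3,010, feasible at tier 1)
EOQ₂ = √(2×12,100×433/27.0260) = 622.67  (< 3,010 → use Q = 3,010 at tier-2 price)
TC(tier 1 (EOQ₁), Q≈620.7) = €1,662,482.47
TC(tier 2, Q≈3,010.0) = €1,677,487.76
Minimum at tier 1 (EOQ₁): €1,662,482.47

€1,662,482.47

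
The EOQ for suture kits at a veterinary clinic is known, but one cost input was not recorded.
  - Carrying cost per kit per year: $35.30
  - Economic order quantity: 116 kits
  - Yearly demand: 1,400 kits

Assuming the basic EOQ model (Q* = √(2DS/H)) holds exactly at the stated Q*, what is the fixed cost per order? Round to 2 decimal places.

$169.64

Since Q* = (2DS/H)^½, squaring gives Q*²·H = 2DS.
S = Q²H / (2D) = 116² × 35.3 / (2 × 1,400) = 169.6417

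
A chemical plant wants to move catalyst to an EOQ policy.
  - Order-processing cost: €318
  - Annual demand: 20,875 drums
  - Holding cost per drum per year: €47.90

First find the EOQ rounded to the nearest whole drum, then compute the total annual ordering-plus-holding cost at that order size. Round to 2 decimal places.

Q* = √(2·D·S / H) = √(2·20,875·318 / 47.9) = √277,171.2 ≈ 526.47 → Q = 526 drums
Ordering: D/Q × S = 20,875/526 × €318 = €12,620.25
Holding:  Q/2 × H = 526/2 × €47.9 = €12,597.70
Total = €12,620.25 + €12,597.70 = €25,217.95

€25,217.95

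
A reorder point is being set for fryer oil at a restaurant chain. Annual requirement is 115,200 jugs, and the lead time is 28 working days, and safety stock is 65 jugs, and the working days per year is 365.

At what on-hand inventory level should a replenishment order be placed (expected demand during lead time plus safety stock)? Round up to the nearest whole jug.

8,903 jugs

Daily demand d = 115,200 / 365 = 315.616 jugs/day
Demand during lead time = 315.616 × 28 = 8,837.26
Reorder point = 8,837.26 + 65 = 8,902.26 → round up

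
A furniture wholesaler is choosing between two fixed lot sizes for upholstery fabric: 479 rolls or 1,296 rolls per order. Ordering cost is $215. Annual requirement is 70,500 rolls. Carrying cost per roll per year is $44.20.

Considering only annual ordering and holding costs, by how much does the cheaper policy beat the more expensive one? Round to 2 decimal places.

For each Q, cost = (D/Q)·S + (Q/2)·H.
TC(479) = (70,500/479)×215 + (479/2)×44.2 = $42,229.95
TC(1,296) = (70,500/1,296)×215 + (1,296/2)×44.2 = $40,337.20
Cheaper: Q = 1,296.  Difference = $1,892.75

$1,892.75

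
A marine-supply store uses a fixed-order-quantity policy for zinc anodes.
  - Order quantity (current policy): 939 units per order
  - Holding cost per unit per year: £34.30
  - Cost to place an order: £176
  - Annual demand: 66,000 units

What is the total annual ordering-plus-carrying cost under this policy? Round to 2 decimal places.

£28,474.46

Orders/yr = 66,000/939 = 70.288; ordering cost = 70.288 × £176 = £12,370.61
Average inventory = 939/2 = 469.5; holding cost = 469.5 × £34.3 = £16,103.85
Total = £12,370.61 + £16,103.85 = £28,474.46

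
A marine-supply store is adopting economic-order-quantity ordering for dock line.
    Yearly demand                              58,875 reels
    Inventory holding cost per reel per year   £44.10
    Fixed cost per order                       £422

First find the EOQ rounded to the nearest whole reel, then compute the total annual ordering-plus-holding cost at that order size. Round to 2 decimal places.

Optimal lot size Q* = (2 × 58,875 × £422 / £44.1)^½ ≈ 1,061.49 → Q = 1,061 reels
Ordering: D/Q × S = 58,875/1,061 × £422 = £23,416.82
Holding:  Q/2 × H = 1,061/2 × £44.1 = £23,395.05
Total = £23,416.82 + £23,395.05 = £46,811.87

£46,811.87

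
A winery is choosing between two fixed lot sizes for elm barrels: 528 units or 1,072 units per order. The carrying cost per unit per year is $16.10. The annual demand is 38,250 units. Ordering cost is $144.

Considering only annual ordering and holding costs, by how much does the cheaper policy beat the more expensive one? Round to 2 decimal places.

TC(Q) = (D/Q)S + (Q/2)H
TC(528) = (38,250/528)×144 + (528/2)×16.1 = $14,682.22
TC(1,072) = (38,250/1,072)×144 + (1,072/2)×16.1 = $13,767.66
Cheaper: Q = 1,072.  Difference = $914.56

$914.56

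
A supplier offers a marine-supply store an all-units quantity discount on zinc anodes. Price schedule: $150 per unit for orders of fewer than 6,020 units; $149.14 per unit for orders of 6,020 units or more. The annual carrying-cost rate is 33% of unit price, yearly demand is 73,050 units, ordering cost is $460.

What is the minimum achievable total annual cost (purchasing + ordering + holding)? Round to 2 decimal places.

H₁ = 33%×$150 = $49.5000;  H₂ = 33%×$149.14 = $49.2162
EOQ₁ = √(2×73,050×460/49.5000) = 1,165.20  (< 6,020, feasible at tier 1)
EOQ₂ = √(2×73,050×460/49.2162) = 1,168.56  (< 6,020 → use Q = 6,020 at tier-2 price)
TC(tier 1 (EOQ₁), Q≈1,165.2) = $11,015,177.53
TC(tier 2, Q≈6,020.0) = $11,048,399.66
Minimum at tier 1 (EOQ₁): $11,015,177.53

$11,015,177.53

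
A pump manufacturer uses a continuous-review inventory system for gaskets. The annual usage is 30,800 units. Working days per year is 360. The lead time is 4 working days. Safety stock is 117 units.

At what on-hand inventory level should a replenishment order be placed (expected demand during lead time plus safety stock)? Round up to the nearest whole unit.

460 units

Daily demand d = 30,800 / 360 = 85.556 units/day
Demand during lead time = 85.556 × 4 = 342.22
Reorder point = 342.22 + 117 = 459.22 → round up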